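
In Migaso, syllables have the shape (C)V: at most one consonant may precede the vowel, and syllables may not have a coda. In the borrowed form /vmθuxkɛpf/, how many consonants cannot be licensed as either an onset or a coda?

Syllabifying with onset maximization leaves /v/, /m/, /x/, /p/, /f/ stranded (no codas are permitted; onsets are limited to one consonant).

5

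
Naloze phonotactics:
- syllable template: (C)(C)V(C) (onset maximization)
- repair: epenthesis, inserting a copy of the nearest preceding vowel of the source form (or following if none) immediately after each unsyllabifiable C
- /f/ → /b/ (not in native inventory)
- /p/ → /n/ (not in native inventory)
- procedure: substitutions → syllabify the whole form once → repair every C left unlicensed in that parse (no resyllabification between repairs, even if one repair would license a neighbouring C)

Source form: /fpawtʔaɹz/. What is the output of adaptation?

bnawtʔaɹza

Substitution: /f/ → /b/, /p/ → /n/, giving /bnawtʔaɹz/.
Syllabifying with onset maximization leaves /z/ stranded (at most one coda consonant is licensed; onsets may contain at most 2 consonants).
Epenthesis after each stranded consonant: /z/ → /za/.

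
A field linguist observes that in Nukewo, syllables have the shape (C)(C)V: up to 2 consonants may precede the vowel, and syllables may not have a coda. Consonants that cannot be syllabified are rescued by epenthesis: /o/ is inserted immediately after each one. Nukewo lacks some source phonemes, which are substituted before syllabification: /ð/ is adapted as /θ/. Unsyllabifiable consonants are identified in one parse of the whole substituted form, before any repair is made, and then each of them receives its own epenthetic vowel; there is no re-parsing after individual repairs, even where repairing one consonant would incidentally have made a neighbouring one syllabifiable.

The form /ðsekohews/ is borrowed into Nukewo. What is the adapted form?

θsekohewoso

Substitution: /ð/ → /θ/, giving /θsekohews/.
The consonants /w/, /s/ cannot be parsed into a legal (C)(C)V syllable (no codas are permitted; onsets may contain at most 2 consonants).
Inserting the epenthetic vowel yields /w/ → /wo/, /s/ → /so/.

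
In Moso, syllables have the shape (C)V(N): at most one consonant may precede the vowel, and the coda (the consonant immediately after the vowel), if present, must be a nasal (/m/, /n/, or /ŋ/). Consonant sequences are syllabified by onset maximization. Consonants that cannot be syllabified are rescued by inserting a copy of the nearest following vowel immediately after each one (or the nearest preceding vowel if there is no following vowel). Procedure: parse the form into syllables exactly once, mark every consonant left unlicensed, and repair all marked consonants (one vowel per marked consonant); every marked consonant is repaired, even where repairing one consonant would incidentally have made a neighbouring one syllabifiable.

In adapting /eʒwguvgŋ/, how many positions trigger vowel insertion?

5

The unsyllabifiable consonants are /ʒ/, /w/, /v/, /g/, /ŋ/; each receives one epenthetic vowel.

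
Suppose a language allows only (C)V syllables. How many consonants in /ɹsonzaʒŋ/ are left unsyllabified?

The consonants /ɹ/, /n/, /ʒ/, /ŋ/ cannot be parsed into a legal (C)V syllable (no codas are permitted; onsets are limited to one consonant).

4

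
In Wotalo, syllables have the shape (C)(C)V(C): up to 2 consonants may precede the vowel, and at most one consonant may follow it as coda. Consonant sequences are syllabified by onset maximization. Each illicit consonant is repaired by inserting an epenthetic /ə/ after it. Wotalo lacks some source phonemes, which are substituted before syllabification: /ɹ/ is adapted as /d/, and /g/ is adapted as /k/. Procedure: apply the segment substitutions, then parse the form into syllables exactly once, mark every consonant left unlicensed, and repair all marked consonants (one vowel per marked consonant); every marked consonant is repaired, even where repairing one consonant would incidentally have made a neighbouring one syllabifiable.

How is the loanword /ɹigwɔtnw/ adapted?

Substitution: /ɹ/ → /d/, /g/ → /k/, giving /dikwɔtnw/.
The consonants /n/, /w/ cannot be parsed into a legal (C)(C)V(C) syllable (at most one coda consonant is licensed; onsets may contain at most 2 consonants).
Each unlicensed consonant becomes the onset of a new syllable: /n/ → /nə/, /w/ → /wə/.

dikwɔtnəwə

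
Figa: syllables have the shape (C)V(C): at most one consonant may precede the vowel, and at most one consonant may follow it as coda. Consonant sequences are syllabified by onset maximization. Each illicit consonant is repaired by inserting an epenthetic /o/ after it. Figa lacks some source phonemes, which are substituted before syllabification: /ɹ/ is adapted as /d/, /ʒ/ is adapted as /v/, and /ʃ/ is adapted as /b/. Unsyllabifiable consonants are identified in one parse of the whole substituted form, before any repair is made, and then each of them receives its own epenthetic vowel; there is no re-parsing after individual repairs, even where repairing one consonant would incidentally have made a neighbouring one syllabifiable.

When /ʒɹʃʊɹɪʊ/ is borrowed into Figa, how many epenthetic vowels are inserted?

2

After substitution the input is /vdbʊdɪʊ/.
The unsyllabifiable consonants are /v/, /d/; each receives one epenthetic vowel.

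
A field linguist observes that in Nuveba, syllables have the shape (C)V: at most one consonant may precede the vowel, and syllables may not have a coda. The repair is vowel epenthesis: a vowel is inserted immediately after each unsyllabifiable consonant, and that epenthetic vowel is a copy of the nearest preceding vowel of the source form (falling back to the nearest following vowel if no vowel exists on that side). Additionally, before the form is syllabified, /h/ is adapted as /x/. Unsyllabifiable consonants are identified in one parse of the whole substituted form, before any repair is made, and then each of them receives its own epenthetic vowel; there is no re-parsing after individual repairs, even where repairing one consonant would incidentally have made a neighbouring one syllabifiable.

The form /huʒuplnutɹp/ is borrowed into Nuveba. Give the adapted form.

xuʒupulunutuɹupu

Substitution: /h/ → /x/, giving /xuʒuplnutɹp/.
Syllabifying with onset maximization leaves /p/, /l/, /t/, /ɹ/, /p/ stranded (no codas are permitted; onsets are limited to one consonant).
Epenthesis after each stranded consonant: /p/ → /pu/, /l/ → /lu/, /t/ → /tu/, /ɹ/ → /ɹu/, /p/ → /pu/.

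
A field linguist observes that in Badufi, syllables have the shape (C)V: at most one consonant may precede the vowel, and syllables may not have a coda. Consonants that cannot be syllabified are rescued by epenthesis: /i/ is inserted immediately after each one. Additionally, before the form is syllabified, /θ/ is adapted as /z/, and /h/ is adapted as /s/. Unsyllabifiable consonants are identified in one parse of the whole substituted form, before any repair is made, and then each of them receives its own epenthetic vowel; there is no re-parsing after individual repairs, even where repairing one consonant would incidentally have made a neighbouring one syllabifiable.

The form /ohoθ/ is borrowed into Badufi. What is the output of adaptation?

Substitution: /h/ → /s/, /θ/ → /z/, giving /osoz/.
Syllabifying with onset maximization leaves /z/ stranded (no codas are permitted; onsets are limited to one consonant).
Each unlicensed consonant becomes the onset of a new syllable: /z/ → /zi/.

osozi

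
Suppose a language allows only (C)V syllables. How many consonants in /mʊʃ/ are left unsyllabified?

1

Under (C)V, the unsyllabifiable consonants are /ʃ/ (no codas are permitted; onsets are limited to one consonant).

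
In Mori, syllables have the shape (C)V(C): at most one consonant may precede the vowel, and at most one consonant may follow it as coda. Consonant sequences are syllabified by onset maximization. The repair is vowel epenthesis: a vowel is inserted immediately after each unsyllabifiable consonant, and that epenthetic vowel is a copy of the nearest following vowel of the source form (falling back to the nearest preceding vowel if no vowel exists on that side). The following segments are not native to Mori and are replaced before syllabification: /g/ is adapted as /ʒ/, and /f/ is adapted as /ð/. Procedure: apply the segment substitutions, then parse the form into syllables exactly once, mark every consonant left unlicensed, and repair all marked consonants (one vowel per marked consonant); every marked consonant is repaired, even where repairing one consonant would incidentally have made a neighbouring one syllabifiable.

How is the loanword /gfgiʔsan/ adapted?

Substitution: /g/ → /ʒ/, /f/ → /ð/, giving /ʒðʒiʔsan/.
The consonants /ʒ/, /ð/ cannot be parsed into a legal (C)V(C) syllable (at most one coda consonant is licensed; onsets are limited to one consonant).
Epenthesis after each stranded consonant: /ʒ/ → /ʒi/, /ð/ → /ði/.

ʒiðiʒiʔsan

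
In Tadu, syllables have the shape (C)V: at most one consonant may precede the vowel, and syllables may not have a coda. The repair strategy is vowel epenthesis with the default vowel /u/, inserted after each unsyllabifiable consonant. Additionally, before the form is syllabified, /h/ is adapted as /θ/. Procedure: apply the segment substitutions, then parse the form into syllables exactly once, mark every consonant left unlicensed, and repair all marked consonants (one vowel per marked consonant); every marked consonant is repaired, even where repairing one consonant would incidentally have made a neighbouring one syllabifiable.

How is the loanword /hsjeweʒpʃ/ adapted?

θusujeweʒupuʃu

Substitution: /h/ → /θ/, giving /θsjeweʒpʃ/.
Under (C)V, the unsyllabifiable consonants are /θ/, /s/, /ʒ/, /p/, /ʃ/ (no codas are permitted; onsets are limited to one consonant).
Each unlicensed consonant becomes the onset of a new syllable: /θ/ → /θu/, /s/ → /su/, /ʒ/ → /ʒu/, /p/ → /pu/, /ʃ/ → /ʃu/.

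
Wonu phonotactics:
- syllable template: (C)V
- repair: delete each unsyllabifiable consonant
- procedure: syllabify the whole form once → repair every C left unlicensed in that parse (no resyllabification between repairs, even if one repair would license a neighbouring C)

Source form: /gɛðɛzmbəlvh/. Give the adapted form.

Syllabifying with onset maximization leaves /z/, /m/, /l/, /v/, /h/ stranded (no codas are permitted; onsets are limited to one consonant).
Deletion applies to /z/, /m/, /l/, /v/, /h/.

gɛðɛbə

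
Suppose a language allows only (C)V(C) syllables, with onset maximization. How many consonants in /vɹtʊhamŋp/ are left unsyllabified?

4

Under (C)V(C), the unsyllabifiable consonants are /v/, /ɹ/, /ŋ/, /p/ (at most one coda consonant is licensed; onsets are limited to one consonant).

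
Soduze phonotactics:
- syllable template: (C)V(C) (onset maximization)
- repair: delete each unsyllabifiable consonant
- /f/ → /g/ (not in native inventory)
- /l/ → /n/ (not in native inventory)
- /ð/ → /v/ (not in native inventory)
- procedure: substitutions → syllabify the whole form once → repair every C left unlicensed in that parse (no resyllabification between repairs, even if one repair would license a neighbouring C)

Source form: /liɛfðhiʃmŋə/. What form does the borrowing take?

niɛghiʃŋə

Substitution: /l/ → /n/, /f/ → /g/, /ð/ → /v/, giving /niɛgvhiʃmŋə/.
The consonants /v/, /m/ cannot be parsed into a legal (C)V(C) syllable (at most one coda consonant is licensed; onsets are limited to one consonant).
Each unlicensed consonant is deleted: /v/, /m/.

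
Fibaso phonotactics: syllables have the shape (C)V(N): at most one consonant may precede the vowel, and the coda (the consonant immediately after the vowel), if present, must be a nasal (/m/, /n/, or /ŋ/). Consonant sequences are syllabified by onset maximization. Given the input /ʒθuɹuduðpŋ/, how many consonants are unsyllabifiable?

Syllabifying with onset maximization leaves /ʒ/, /ð/, /p/, /ŋ/ stranded (only a nasal (/m/, /n/, or /ŋ/) is licensed in coda position; onsets are limited to one consonant).

4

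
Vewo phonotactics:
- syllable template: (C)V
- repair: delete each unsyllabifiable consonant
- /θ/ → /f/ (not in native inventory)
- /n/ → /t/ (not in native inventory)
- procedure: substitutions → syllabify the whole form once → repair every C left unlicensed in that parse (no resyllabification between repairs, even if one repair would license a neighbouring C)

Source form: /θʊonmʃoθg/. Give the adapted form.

Substitution: /θ/ → /f/, /n/ → /t/, giving /fʊotmʃofg/.
Under (C)V, the unsyllabifiable consonants are /t/, /m/, /f/, /g/ (no codas are permitted; onsets are limited to one consonant).
Deleting the stranded consonants removes /t/, /m/, /f/, /g/.

fʊoʃo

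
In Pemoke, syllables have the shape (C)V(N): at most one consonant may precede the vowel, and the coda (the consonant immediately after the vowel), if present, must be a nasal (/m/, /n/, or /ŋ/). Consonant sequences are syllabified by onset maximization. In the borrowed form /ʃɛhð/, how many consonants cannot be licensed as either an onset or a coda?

Syllabifying with onset maximization leaves /h/, /ð/ stranded (only a nasal (/m/, /n/, or /ŋ/) is licensed in coda position; onsets are limited to one consonant).

2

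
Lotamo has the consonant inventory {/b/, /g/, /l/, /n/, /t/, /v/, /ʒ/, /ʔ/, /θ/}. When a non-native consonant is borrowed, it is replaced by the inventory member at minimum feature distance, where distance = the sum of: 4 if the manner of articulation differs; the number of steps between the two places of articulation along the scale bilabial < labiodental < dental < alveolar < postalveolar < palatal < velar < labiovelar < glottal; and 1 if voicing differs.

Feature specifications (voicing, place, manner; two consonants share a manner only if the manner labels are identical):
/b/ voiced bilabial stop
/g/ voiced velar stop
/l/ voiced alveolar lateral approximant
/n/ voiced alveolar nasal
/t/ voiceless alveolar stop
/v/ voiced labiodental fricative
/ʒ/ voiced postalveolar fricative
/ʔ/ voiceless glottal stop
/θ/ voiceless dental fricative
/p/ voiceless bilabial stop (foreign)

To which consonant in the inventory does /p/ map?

b

/b/ is closest: same manner (stop), place distance 0 (bilabial→bilabial), voicing differs (+1); total 1. Next closest is /t/ at distance 3.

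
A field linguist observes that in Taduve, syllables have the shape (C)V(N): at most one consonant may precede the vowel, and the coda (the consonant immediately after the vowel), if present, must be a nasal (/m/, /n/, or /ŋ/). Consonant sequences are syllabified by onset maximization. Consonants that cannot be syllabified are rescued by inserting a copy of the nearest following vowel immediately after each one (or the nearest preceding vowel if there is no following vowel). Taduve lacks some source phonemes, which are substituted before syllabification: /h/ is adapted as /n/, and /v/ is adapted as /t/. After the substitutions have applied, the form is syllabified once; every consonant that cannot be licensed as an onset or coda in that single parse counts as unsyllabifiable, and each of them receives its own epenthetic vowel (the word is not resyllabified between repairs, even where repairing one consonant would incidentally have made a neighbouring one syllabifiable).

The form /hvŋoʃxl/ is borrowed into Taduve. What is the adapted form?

notoŋoʃoxolo

Substitution: /h/ → /n/, /v/ → /t/, giving /ntŋoʃxl/.
Under (C)V(N), the unsyllabifiable consonants are /n/, /t/, /ʃ/, /x/, /l/ (only a nasal (/m/, /n/, or /ŋ/) is licensed in coda position; onsets are limited to one consonant).
Epenthesis after each stranded consonant: /n/ → /no/, /t/ → /to/, /ʃ/ → /ʃo/, /x/ → /xo/, /l/ → /lo/.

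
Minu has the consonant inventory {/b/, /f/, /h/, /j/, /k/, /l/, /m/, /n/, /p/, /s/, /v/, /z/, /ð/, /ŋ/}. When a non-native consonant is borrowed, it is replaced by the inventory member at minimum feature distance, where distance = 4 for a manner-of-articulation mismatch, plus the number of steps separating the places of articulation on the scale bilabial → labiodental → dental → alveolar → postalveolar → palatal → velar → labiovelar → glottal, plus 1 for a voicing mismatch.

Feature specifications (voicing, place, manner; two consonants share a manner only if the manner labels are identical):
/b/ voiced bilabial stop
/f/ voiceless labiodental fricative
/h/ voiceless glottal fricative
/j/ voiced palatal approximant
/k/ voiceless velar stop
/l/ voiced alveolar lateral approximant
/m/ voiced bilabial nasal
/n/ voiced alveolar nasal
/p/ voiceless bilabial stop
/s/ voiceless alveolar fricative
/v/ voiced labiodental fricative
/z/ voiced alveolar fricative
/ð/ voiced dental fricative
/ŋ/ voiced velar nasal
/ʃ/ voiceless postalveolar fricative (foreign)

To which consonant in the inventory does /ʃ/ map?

/s/ is closest: same manner (fricative), place distance 1 (postalveolar→alveolar), same voicing; total 1. Next closest is /z/ at distance 2.

s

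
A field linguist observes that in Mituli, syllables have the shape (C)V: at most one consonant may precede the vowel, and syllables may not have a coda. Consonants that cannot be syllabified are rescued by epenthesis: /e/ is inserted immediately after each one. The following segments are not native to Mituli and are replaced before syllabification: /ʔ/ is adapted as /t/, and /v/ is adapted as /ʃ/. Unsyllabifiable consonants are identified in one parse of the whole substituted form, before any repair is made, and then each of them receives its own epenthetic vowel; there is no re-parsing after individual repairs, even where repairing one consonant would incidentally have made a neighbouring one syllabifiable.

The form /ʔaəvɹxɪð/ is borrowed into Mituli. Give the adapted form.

taəʃeɹexɪðe

Substitution: /ʔ/ → /t/, /v/ → /ʃ/, giving /taəʃɹxɪð/.
Under (C)V, the unsyllabifiable consonants are /ʃ/, /ɹ/, /ð/ (no codas are permitted; onsets are limited to one consonant).
Each unlicensed consonant becomes the onset of a new syllable: /ʃ/ → /ʃe/, /ɹ/ → /ɹe/, /ð/ → /ðe/.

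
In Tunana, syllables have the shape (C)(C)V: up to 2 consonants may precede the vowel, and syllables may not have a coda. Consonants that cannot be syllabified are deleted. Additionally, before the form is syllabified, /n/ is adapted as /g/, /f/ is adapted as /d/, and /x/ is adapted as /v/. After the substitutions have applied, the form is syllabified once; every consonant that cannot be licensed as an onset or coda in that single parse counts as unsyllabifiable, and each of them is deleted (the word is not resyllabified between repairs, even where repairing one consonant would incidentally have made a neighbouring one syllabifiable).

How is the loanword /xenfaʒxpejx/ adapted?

Substitution: /x/ → /v/, /n/ → /g/, /f/ → /d/, giving /vegdaʒvpejv/.
The consonants /ʒ/, /j/, /v/ cannot be parsed into a legal (C)(C)V syllable (no codas are permitted; onsets may contain at most 2 consonants).
Deletion applies to /ʒ/, /j/, /v/.

vegdavpe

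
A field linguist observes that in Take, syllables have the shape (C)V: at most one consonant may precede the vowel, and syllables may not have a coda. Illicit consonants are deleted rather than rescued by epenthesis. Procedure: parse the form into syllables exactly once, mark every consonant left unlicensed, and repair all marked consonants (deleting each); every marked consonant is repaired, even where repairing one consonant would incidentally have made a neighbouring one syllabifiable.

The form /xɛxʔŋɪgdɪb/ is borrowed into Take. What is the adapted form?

xɛŋɪdɪ

Syllabifying with onset maximization leaves /x/, /ʔ/, /g/, /b/ stranded (no codas are permitted; onsets are limited to one consonant).
Deleting the stranded consonants removes /x/, /ʔ/, /g/, /b/.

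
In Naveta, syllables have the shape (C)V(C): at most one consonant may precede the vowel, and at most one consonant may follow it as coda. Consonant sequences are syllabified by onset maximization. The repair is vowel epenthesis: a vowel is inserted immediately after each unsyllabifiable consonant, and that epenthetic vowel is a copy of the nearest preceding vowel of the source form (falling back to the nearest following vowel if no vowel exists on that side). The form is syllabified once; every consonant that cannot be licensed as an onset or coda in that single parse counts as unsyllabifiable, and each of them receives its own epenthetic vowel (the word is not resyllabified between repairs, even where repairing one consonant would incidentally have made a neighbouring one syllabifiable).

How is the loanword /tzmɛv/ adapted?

tɛzɛmɛv

Under (C)V(C), the unsyllabifiable consonants are /t/, /z/ (at most one coda consonant is licensed; onsets are limited to one consonant).
Inserting the epenthetic vowel yields /t/ → /tɛ/, /z/ → /zɛ/.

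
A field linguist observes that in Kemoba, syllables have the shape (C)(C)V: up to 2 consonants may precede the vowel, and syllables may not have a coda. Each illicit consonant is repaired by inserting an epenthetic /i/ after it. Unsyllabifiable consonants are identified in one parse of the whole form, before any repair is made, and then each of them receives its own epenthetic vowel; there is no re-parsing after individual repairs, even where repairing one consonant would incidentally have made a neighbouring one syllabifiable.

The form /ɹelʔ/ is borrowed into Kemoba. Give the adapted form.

ɹeliʔi

The consonants /l/, /ʔ/ cannot be parsed into a legal (C)(C)V syllable (no codas are permitted; onsets may contain at most 2 consonants).
Each unlicensed consonant becomes the onset of a new syllable: /l/ → /li/, /ʔ/ → /ʔi/.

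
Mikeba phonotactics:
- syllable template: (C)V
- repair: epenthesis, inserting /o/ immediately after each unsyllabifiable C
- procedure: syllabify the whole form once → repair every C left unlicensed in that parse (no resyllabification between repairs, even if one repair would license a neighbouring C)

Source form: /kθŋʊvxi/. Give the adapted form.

The consonants /k/, /θ/, /v/ cannot be parsed into a legal (C)V syllable (no codas are permitted; onsets are limited to one consonant).
Inserting the epenthetic vowel yields /k/ → /ko/, /θ/ → /θo/, /v/ → /vo/.

koθoŋʊvoxi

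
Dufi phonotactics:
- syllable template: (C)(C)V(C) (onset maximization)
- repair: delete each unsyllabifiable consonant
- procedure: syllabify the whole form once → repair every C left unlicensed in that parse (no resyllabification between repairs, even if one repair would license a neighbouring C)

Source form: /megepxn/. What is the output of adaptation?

Syllabifying with onset maximization leaves /x/, /n/ stranded (at most one coda consonant is licensed; onsets may contain at most 2 consonants).
Each unlicensed consonant is deleted: /x/, /n/.

megep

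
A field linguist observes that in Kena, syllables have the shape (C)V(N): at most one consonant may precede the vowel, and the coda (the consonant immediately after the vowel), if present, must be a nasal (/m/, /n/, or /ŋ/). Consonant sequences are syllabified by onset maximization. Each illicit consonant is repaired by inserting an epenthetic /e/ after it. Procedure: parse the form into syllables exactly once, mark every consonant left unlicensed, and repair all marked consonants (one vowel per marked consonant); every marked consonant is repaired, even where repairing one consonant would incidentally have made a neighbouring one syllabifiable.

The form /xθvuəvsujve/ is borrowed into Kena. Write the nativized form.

The consonants /x/, /θ/, /v/, /j/ cannot be parsed into a legal (C)V(N) syllable (only a nasal (/m/, /n/, or /ŋ/) is licensed in coda position; onsets are limited to one consonant).
Each unlicensed consonant becomes the onset of a new syllable: /x/ → /xe/, /θ/ → /θe/, /v/ → /ve/, /j/ → /je/.

xeθevuəvesujeve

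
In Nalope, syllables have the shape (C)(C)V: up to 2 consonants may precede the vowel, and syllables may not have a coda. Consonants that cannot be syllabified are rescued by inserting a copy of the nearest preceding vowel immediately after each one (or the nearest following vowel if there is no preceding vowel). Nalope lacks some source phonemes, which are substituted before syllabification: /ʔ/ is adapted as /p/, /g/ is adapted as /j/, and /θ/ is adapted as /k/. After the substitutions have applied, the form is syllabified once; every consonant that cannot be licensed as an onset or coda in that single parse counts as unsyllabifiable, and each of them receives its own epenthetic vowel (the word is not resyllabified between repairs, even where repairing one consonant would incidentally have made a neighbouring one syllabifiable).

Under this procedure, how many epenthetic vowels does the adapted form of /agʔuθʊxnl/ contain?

3

After substitution the input is /ajpukʊxnl/.
The unsyllabifiable consonants are /x/, /n/, /l/; each receives one epenthetic vowel.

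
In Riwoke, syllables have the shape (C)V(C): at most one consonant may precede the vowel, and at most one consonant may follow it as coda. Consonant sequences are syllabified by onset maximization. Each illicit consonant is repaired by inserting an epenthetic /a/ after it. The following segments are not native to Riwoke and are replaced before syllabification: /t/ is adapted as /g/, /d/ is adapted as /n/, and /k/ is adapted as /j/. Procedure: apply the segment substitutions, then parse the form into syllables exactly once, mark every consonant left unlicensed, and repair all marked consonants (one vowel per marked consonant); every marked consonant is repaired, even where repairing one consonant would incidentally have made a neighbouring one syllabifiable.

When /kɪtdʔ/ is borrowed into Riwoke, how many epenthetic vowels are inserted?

2

After substitution the input is /jɪgnʔ/.
The unsyllabifiable consonants are /n/, /ʔ/; each receives one epenthetic vowel.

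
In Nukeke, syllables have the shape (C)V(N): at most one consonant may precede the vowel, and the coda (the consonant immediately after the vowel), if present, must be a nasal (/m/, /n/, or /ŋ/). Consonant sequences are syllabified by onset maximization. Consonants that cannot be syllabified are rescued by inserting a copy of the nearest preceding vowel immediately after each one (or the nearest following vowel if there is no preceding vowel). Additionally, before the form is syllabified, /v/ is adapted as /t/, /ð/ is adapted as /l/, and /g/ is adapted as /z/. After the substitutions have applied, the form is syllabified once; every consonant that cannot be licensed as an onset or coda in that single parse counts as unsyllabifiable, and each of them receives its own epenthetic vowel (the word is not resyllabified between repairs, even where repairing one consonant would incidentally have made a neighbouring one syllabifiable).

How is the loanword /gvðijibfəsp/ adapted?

Substitution: /g/ → /z/, /v/ → /t/, /ð/ → /l/, giving /ztlijibfəsp/.
Syllabifying with onset maximization leaves /z/, /t/, /b/, /s/, /p/ stranded (only a nasal (/m/, /n/, or /ŋ/) is licensed in coda position; onsets are limited to one consonant).
Inserting the epenthetic vowel yields /z/ → /zi/, /t/ → /ti/, /b/ → /bi/, /s/ → /sə/, /p/ → /pə/.

zitilijibifəsəpə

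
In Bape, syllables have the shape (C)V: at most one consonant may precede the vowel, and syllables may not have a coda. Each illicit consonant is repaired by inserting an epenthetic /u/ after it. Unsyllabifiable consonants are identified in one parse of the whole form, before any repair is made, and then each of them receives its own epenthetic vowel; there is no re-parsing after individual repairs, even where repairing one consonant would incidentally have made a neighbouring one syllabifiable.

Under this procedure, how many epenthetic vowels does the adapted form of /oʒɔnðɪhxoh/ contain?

The unsyllabifiable consonants are /n/, /h/, /h/; each receives one epenthetic vowel.

3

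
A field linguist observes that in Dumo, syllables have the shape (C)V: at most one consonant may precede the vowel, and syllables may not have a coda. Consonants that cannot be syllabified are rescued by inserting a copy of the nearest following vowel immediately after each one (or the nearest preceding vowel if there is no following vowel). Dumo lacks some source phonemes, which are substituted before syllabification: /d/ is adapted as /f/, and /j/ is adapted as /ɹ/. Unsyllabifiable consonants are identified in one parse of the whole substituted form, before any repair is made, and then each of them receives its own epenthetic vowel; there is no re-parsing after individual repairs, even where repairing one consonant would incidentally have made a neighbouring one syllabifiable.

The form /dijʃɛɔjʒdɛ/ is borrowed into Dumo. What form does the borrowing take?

fiɹɛʃɛɔɹɛʒɛfɛ

Substitution: /d/ → /f/, /j/ → /ɹ/, giving /fiɹʃɛɔɹʒfɛ/.
Syllabifying with onset maximization leaves /ɹ/, /ɹ/, /ʒ/ stranded (no codas are permitted; onsets are limited to one consonant).
Epenthesis after each stranded consonant: /ɹ/ → /ɹɛ/, /ɹ/ → /ɹɛ/, /ʒ/ → /ʒɛ/.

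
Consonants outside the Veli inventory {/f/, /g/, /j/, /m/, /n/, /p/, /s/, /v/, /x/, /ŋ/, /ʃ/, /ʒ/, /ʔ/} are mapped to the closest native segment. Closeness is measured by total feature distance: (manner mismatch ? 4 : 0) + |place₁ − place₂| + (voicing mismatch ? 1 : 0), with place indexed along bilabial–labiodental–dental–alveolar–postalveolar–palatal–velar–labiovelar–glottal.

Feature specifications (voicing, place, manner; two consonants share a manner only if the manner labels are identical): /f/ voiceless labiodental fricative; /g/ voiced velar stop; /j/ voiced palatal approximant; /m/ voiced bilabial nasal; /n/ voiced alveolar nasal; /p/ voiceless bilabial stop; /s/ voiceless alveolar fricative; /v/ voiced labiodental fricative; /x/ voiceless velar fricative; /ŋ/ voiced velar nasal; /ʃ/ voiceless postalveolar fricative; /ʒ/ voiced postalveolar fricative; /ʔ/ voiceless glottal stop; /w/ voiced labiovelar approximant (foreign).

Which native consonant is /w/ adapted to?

j

/j/ is closest: same manner (approximant), place distance 2 (labiovelar→palatal), same voicing; total 2. Next closest is /g/ at distance 5.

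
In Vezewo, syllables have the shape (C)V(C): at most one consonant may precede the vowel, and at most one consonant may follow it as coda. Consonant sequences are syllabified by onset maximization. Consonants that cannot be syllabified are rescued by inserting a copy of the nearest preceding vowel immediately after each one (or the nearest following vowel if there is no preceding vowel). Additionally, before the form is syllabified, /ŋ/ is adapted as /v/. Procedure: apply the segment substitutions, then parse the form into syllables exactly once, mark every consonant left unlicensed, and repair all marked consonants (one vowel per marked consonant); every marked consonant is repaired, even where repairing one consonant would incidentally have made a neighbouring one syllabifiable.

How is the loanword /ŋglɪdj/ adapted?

vɪgɪlɪdjɪ

Substitution: /ŋ/ → /v/, giving /vglɪdj/.
Syllabifying with onset maximization leaves /v/, /g/, /j/ stranded (at most one coda consonant is licensed; onsets are limited to one consonant).
Inserting the epenthetic vowel yields /v/ → /vɪ/, /g/ → /gɪ/, /j/ → /jɪ/.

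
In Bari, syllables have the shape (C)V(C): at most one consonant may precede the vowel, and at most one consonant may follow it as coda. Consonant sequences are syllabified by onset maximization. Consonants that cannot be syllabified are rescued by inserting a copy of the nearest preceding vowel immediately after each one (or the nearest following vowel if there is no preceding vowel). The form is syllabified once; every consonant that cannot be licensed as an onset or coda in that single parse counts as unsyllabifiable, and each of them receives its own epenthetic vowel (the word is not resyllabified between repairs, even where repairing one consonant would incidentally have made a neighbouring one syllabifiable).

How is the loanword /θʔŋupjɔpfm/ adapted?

Under (C)V(C), the unsyllabifiable consonants are /θ/, /ʔ/, /f/, /m/ (at most one coda consonant is licensed; onsets are limited to one consonant).
Epenthesis after each stranded consonant: /θ/ → /θu/, /ʔ/ → /ʔu/, /f/ → /fɔ/, /m/ → /mɔ/.

θuʔuŋupjɔpfɔmɔ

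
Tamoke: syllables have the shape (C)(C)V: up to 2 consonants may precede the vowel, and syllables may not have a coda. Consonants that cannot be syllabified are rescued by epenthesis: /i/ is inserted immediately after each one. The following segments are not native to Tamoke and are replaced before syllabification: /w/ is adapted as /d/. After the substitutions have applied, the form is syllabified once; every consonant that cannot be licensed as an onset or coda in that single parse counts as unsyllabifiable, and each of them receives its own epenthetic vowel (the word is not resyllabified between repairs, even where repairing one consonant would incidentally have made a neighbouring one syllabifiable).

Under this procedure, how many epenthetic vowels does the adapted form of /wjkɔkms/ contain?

After substitution the input is /djkɔkms/.
The unsyllabifiable consonants are /d/, /k/, /m/, /s/; each receives one epenthetic vowel.

4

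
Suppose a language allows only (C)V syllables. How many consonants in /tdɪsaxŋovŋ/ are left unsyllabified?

4

Under (C)V, the unsyllabifiable consonants are /t/, /x/, /v/, /ŋ/ (no codas are permitted; onsets are limited to one consonant).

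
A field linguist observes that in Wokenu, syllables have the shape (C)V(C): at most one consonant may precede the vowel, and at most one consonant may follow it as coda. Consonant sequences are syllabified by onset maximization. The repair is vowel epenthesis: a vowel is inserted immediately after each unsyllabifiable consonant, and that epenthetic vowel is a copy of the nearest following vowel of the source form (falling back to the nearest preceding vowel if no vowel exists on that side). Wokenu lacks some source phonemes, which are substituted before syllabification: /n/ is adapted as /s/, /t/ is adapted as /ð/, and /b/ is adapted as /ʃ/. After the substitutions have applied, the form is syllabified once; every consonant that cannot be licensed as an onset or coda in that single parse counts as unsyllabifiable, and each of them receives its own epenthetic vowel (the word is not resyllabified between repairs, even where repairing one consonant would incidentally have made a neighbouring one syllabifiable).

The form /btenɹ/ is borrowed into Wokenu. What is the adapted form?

ʃeðesɹe

Substitution: /b/ → /ʃ/, /t/ → /ð/, /n/ → /s/, giving /ʃðesɹ/.
Under (C)V(C), the unsyllabifiable consonants are /ʃ/, /ɹ/ (at most one coda consonant is licensed; onsets are limited to one consonant).
Epenthesis after each stranded consonant: /ʃ/ → /ʃe/, /ɹ/ → /ɹe/.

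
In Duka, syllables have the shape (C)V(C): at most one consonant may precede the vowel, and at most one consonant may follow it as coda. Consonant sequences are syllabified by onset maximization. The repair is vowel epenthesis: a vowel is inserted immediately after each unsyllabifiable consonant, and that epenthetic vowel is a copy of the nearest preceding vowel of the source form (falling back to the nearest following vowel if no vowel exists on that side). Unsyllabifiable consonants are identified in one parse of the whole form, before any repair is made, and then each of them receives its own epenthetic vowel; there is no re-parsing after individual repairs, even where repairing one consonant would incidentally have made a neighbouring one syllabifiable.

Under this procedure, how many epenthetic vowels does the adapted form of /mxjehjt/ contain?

The unsyllabifiable consonants are /m/, /x/, /j/, /t/; each receives one epenthetic vowel.

4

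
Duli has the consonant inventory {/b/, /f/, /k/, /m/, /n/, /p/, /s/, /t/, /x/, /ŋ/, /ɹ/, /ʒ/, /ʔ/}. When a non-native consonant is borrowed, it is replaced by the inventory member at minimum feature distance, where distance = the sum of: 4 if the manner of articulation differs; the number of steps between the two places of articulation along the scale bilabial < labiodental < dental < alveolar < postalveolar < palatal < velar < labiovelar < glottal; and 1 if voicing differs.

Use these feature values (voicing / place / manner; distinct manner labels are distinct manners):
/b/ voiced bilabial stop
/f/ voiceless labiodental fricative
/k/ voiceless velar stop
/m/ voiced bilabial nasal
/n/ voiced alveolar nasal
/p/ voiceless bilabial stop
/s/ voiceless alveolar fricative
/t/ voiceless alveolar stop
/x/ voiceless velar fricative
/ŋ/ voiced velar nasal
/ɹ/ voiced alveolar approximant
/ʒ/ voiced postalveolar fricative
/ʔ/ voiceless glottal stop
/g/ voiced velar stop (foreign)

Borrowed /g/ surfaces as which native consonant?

/k/ is closest: same manner (stop), place distance 0 (velar→velar), voicing differs (+1); total 1. Next closest is /ʔ/ at distance 3.

k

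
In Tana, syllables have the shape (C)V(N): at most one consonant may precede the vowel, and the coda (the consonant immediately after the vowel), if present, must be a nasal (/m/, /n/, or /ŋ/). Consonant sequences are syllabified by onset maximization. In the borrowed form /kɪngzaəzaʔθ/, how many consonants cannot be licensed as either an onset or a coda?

3

Syllabifying with onset maximization leaves /g/, /ʔ/, /θ/ stranded (only a nasal (/m/, /n/, or /ŋ/) is licensed in coda position; onsets are limited to one consonant).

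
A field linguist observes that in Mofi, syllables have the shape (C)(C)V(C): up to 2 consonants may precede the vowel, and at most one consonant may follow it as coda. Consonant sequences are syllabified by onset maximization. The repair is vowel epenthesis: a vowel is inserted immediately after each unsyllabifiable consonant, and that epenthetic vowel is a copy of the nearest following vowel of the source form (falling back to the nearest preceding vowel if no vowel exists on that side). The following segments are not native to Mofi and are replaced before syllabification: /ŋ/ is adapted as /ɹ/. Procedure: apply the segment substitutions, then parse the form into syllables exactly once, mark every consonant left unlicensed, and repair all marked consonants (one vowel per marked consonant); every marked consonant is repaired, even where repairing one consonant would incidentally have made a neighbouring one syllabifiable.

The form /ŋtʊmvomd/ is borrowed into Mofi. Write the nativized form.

ɹtʊmvomdo

Substitution: /ŋ/ → /ɹ/, giving /ɹtʊmvomd/.
The consonants /d/ cannot be parsed into a legal (C)(C)V(C) syllable (at most one coda consonant is licensed; onsets may contain at most 2 consonants).
Each unlicensed consonant becomes the onset of a new syllable: /d/ → /do/.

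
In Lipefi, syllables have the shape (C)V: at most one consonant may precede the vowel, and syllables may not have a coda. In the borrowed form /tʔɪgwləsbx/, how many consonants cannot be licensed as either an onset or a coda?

6

The consonants /t/, /g/, /w/, /s/, /b/, /x/ cannot be parsed into a legal (C)V syllable (no codas are permitted; onsets are limited to one consonant).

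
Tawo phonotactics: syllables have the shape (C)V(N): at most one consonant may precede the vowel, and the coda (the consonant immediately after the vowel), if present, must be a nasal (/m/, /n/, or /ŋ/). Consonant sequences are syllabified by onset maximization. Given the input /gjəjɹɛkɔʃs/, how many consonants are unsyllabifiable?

4

Syllabifying with onset maximization leaves /g/, /j/, /ʃ/, /s/ stranded (only a nasal (/m/, /n/, or /ŋ/) is licensed in coda position; onsets are limited to one consonant).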